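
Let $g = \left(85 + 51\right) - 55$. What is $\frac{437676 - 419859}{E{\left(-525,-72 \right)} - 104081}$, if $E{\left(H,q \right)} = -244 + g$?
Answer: $- \frac{5939}{34748} \approx -0.17092$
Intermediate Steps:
$g = 81$ ($g = 136 - 55 = 81$)
$E{\left(H,q \right)} = -163$ ($E{\left(H,q \right)} = -244 + 81 = -163$)
$\frac{437676 - 419859}{E{\left(-525,-72 \right)} - 104081} = \frac{437676 - 419859}{-163 - 104081} = \frac{17817}{-104244} = 17817 \left(- \frac{1}{104244}\right) = - \frac{5939}{34748}$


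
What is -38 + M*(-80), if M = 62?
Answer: -4998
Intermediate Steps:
-38 + M*(-80) = -38 + 62*(-80) = -38 - 4960 = -4998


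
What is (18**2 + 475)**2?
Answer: 638401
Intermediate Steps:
(18**2 + 475)**2 = (324 + 475)**2 = 799**2 = 638401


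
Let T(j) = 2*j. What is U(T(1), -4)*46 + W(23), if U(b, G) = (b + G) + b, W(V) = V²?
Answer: 529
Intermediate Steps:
U(b, G) = G + 2*b (U(b, G) = (G + b) + b = G + 2*b)
U(T(1), -4)*46 + W(23) = (-4 + 2*(2*1))*46 + 23² = (-4 + 2*2)*46 + 529 = (-4 + 4)*46 + 529 = 0*46 + 529 = 0 + 529 = 529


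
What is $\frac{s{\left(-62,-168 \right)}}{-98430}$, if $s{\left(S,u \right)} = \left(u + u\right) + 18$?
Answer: $\frac{53}{16405} \approx 0.0032307$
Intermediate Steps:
$s{\left(S,u \right)} = 18 + 2 u$ ($s{\left(S,u \right)} = 2 u + 18 = 18 + 2 u$)
$\frac{s{\left(-62,-168 \right)}}{-98430} = \frac{18 + 2 \left(-168\right)}{-98430} = \left(18 - 336\right) \left(- \frac{1}{98430}\right) = \left(-318\right) \left(- \frac{1}{98430}\right) = \frac{53}{16405}$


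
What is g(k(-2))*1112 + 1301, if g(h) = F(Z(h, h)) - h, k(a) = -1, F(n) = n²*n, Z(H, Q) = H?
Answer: 1301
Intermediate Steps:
F(n) = n³
g(h) = h³ - h
g(k(-2))*1112 + 1301 = ((-1)³ - 1*(-1))*1112 + 1301 = (-1 + 1)*1112 + 1301 = 0*1112 + 1301 = 0 + 1301 = 1301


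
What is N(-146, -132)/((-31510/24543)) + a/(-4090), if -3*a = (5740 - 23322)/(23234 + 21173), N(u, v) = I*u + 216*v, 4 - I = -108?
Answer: 29997954396207623/858448813695 ≈ 34944.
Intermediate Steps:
I = 112 (I = 4 - 1*(-108) = 4 + 108 = 112)
N(u, v) = 112*u + 216*v
a = 17582/133221 (a = -(5740 - 23322)/(3*(23234 + 21173)) = -(-17582)/(3*44407) = -1/3*(-17582/44407) = 17582/133221 ≈ 0.13198)
N(-146, -132)/((-31510/24543)) + a/(-4090) = (112*(-146) + 216*(-132))/((-31510/24543)) + (17582/133221)/(-4090) = (-16352 - 28512)/((-31510*1/24543)) + (17582/133221)*(-1/4090) = -44864/(-31510/24543) - 8791/272436945 = -44864*(-24543/31510) - 8791/272436945 = 550548576/15755 - 8791/272436945 = 29997954396207623/858448813695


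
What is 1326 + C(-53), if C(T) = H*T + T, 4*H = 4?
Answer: 1220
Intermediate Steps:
H = 1 (H = (¼)*4 = 1)
C(T) = 2*T (C(T) = 1*T + T = T + T = 2*T)
1326 + C(-53) = 1326 + 2*(-53) = 1326 - 106 = 1220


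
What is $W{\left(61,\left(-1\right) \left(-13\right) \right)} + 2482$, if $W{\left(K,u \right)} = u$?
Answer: $2495$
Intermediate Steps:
$W{\left(61,\left(-1\right) \left(-13\right) \right)} + 2482 = \left(-1\right) \left(-13\right) + 2482 = 13 + 2482 = 2495$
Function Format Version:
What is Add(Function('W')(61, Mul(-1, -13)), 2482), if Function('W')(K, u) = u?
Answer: 2495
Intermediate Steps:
Add(Function('W')(61, Mul(-1, -13)), 2482) = Add(Mul(-1, -13), 2482) = Add(13, 2482) = 2495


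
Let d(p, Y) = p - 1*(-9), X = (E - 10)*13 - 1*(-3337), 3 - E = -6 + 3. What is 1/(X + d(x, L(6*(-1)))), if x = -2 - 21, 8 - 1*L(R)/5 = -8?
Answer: 1/3271 ≈ 0.00030572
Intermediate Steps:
E = 6 (E = 3 - (-6 + 3) = 3 - 1*(-3) = 3 + 3 = 6)
L(R) = 80 (L(R) = 40 - 5*(-8) = 40 + 40 = 80)
X = 3285 (X = (6 - 10)*13 - 1*(-3337) = -4*13 + 3337 = -52 + 3337 = 3285)
x = -23
d(p, Y) = 9 + p (d(p, Y) = p + 9 = 9 + p)
1/(X + d(x, L(6*(-1)))) = 1/(3285 + (9 - 23)) = 1/(3285 - 14) = 1/3271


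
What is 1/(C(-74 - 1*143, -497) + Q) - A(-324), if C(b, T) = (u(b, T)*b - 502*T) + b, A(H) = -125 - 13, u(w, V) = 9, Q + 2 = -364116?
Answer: 16117571/116794 ≈ 138.00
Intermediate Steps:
Q = -364118 (Q = -2 - 364116 = -364118)
A(H) = -138
C(b, T) = -502*T + 10*b (C(b, T) = (9*b - 502*T) + b = (-502*T + 9*b) + b = -502*T + 10*b)
1/(C(-74 - 1*143, -497) + Q) - A(-324) = 1/((-502*(-497) + 10*(-74 - 1*143)) - 364118) - 1*(-138) = 1/((249494 + 10*(-74 - 143)) - 364118) + 138 = 1/((249494 + 10*(-217)) - 364118) + 138 = 1/((249494 - 2170) - 364118) + 138 = 1/(247324 - 364118) + 138 = 1/(-116794) + 138 = -1/116794 + 138 = 16117571/116794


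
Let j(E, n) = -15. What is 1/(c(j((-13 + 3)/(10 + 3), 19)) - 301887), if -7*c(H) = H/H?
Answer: -7/2113210 ≈ -3.3125e-6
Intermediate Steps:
c(H) = -⅐ (c(H) = -H/(7*H) = -⅐*1 = -⅐)
1/(c(j((-13 + 3)/(10 + 3), 19)) - 301887) = 1/(-⅐ - 301887) = 1/(-2113210/7) = -7/2113210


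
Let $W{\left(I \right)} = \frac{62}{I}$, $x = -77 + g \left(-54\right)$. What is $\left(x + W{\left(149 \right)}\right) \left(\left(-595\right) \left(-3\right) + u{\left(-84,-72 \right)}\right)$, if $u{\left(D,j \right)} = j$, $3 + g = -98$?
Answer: $\frac{1372515555}{149} \approx 9.2115 \cdot 10^{6}$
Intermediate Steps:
$g = -101$ ($g = -3 - 98 = -101$)
$x = 5377$ ($x = -77 - -5454 = -77 + 5454 = 5377$)
$\left(x + W{\left(149 \right)}\right) \left(\left(-595\right) \left(-3\right) + u{\left(-84,-72 \right)}\right) = \left(5377 + \frac{62}{149}\right) \left(\left(-595\right) \left(-3\right) - 72\right) = \left(5377 + 62 \cdot \frac{1}{149}\right) \left(1785 - 72\right) = \left(5377 + \frac{62}{149}\right) 1713 = \frac{801235}{149} \cdot 1713 = \frac{1372515555}{149}$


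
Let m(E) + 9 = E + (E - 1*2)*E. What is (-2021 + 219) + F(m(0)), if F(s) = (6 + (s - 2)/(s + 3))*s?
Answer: -3745/2 ≈ -1872.5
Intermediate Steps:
m(E) = -9 + E + E*(-2 + E) (m(E) = -9 + (E + (E - 1*2)*E) = -9 + (E + (E - 2)*E) = -9 + (E + (-2 + E)*E) = -9 + (E + E*(-2 + E)) = -9 + E + E*(-2 + E))
F(s) = s*(6 + (-2 + s)/(3 + s)) (F(s) = (6 + (-2 + s)/(3 + s))*s = s*(6 + (-2 + s)/(3 + s)))
(-2021 + 219) + F(m(0)) = (-2021 + 219) + (-9 + 0**2 - 1*0)*(16 + 7*(-9 + 0**2 - 1*0))/(3 + (-9 + 0**2 - 1*0)) = -1802 + (-9 + 0 + 0)*(16 + 7*(-9 + 0 + 0))/(3 + (-9 + 0 + 0)) = -1802 - 9*(16 + 7*(-9))/(3 - 9) = -1802 - 9*(16 - 63)/(-6) = -1802 - 9*(-1/6)*(-47) = -1802 - 141/2 = -3745/2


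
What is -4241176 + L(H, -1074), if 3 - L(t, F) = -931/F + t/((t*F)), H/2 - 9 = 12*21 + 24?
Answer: -759170122/179 ≈ -4.2412e+6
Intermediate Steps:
H = 570 (H = 18 + 2*(12*21 + 24) = 18 + 2*(252 + 24) = 18 + 2*276 = 18 + 552 = 570)
L(t, F) = 3 + 930/F (L(t, F) = 3 - (-931/F + t/((t*F))) = 3 - (-931/F + t/((F*t))) = 3 - (-931/F + t*(1/(F*t))) = 3 - (-931/F + 1/F) = 3 - (-930)/F = 3 + 930/F)
-4241176 + L(H, -1074) = -4241176 + (3 + 930/(-1074)) = -4241176 + (3 + 930*(-1/1074)) = -4241176 + (3 - 155/179) = -4241176 + 382/179 = -759170122/179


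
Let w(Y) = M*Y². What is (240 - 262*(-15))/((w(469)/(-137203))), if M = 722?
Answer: -286068255/79405921 ≈ -3.6026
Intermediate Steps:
w(Y) = 722*Y²
(240 - 262*(-15))/((w(469)/(-137203))) = (240 - 262*(-15))/(((722*469²)/(-137203))) = (240 - 262*(-15))/(((722*219961)*(-1/137203))) = (240 + 3930)/((158811842*(-1/137203))) = 4170/(-158811842/137203) = 4170*(-137203/158811842) = -286068255/79405921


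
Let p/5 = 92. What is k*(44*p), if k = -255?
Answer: -5161200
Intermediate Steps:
p = 460 (p = 5*92 = 460)
k*(44*p) = -11220*460 = -255*20240 = -5161200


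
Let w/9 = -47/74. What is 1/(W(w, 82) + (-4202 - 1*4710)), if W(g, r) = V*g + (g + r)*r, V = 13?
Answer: -74/202097 ≈ -0.00036616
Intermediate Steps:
w = -423/74 (w = 9*(-47/74) = -423/74 ≈ -5.7162)
W(g, r) = 13*g + r*(g + r) (W(g, r) = 13*g + (g + r)*r = 13*g + r*(g + r))
1/(W(w, 82) + (-4202 - 1*4710)) = 1/((82**2 + 13*(-423/74) - 423/74*82) + (-4202 - 1*4710)) = 1/((6724 - 5499/74 - 17343/37) + (-4202 - 4710)) = 1/(457391/74 - 8912) = 1/(-202097/74) = -74/202097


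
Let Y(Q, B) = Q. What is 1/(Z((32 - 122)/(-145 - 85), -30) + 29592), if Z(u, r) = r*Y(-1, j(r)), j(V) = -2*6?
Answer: 1/29622 ≈ 3.3759e-5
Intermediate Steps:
j(V) = -12
Z(u, r) = -r (Z(u, r) = r*(-1) = -r)
1/(Z((32 - 122)/(-145 - 85), -30) + 29592) = 1/(-1*(-30) + 29592) = 1/(30 + 29592) = 1/29622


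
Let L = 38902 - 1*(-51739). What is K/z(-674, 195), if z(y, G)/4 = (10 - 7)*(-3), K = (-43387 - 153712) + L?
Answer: 17743/6 ≈ 2957.2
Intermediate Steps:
L = 90641 (L = 38902 + 51739 = 90641)
K = -106458 (K = (-43387 - 153712) + 90641 = -197099 + 90641 = -106458)
z(y, G) = -36 (z(y, G) = 4*((10 - 7)*(-3)) = 4*(3*(-3)) = 4*(-9) = -36)
K/z(-674, 195) = -106458/(-36) = -106458*(-1/36) = 17743/6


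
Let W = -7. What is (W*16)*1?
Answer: -112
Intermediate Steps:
(W*16)*1 = -7*16*1 = -112*1 = -112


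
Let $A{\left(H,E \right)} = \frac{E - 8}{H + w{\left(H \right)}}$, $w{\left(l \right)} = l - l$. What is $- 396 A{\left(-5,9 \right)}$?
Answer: $\frac{396}{5} \approx 79.2$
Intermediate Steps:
$w{\left(l \right)} = 0$
$A{\left(H,E \right)} = \frac{-8 + E}{H}$ ($A{\left(H,E \right)} = \frac{E - 8}{H + 0} = \frac{-8 + E}{H}$)
$- 396 A{\left(-5,9 \right)} = - 396 \frac{-8 + 9}{-5} = - 396 \left(\left(- \frac{1}{5}\right) 1\right) = \left(-396\right) \left(- \frac{1}{5}\right) = \frac{396}{5}$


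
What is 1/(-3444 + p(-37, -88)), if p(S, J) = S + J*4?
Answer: -1/3833 ≈ -0.00026089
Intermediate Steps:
p(S, J) = S + 4*J
1/(-3444 + p(-37, -88)) = 1/(-3444 + (-37 + 4*(-88))) = 1/(-3444 + (-37 - 352)) = 1/(-3444 - 389) = 1/(-3833) = -1/3833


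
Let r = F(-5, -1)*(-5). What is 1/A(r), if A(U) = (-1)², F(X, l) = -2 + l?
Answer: 1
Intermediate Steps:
r = 15 (r = (-2 - 1)*(-5) = -3*(-5) = 15)
A(U) = 1
1/A(r) = 1/1 = 1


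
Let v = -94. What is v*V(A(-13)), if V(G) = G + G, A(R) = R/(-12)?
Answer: -611/3 ≈ -203.67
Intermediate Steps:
A(R) = -R/12 (A(R) = R*(-1/12) = -R/12)
V(G) = 2*G
v*V(A(-13)) = -188*(-1/12*(-13)) = -188*13/12 = -94*13/6 = -611/3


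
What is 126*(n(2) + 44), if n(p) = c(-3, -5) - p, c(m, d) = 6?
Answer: 6048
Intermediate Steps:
n(p) = 6 - p
126*(n(2) + 44) = 126*((6 - 1*2) + 44) = 126*((6 - 2) + 44) = 126*(4 + 44) = 126*48 = 6048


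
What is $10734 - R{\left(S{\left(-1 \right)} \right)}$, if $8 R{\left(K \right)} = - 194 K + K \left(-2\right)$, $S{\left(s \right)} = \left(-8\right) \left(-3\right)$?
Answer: $11322$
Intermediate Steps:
$S{\left(s \right)} = 24$
$R{\left(K \right)} = - \frac{49 K}{2}$ ($R{\left(K \right)} = \frac{- 194 K + K \left(-2\right)}{8} = \frac{- 194 K - 2 K}{8} = \frac{\left(-196\right) K}{8} = - \frac{49 K}{2}$)
$10734 - R{\left(S{\left(-1 \right)} \right)} = 10734 - \left(- \frac{49}{2}\right) 24 = 10734 - -588 = 10734 + 588 = 11322$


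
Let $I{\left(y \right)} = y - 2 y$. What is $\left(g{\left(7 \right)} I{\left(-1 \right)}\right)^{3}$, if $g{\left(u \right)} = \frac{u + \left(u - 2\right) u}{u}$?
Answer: $216$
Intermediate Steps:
$g{\left(u \right)} = \frac{u + u \left(-2 + u\right)}{u}$ ($g{\left(u \right)} = \frac{u + \left(-2 + u\right) u}{u} = \frac{u + u \left(-2 + u\right)}{u}$)
$I{\left(y \right)} = - y$
$\left(g{\left(7 \right)} I{\left(-1 \right)}\right)^{3} = \left(\left(-1 + 7\right) \left(\left(-1\right) \left(-1\right)\right)\right)^{3} = \left(6 \cdot 1\right)^{3} = 6^{3} = 216$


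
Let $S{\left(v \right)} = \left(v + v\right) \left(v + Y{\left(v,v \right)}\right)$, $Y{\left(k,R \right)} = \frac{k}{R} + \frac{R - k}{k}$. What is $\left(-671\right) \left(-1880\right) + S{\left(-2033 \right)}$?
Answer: $9523592$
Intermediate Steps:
$Y{\left(k,R \right)} = \frac{k}{R} + \frac{R - k}{k}$
$S{\left(v \right)} = 2 v \left(1 + v\right)$ ($S{\left(v \right)} = \left(v + v\right) \left(v + \left(-1 + \frac{v}{v} + \frac{v}{v}\right)\right) = 2 v \left(v + \left(-1 + 1 + 1\right)\right) = 2 v \left(v + 1\right) = 2 v \left(1 + v\right)$)
$\left(-671\right) \left(-1880\right) + S{\left(-2033 \right)} = \left(-671\right) \left(-1880\right) + 2 \left(-2033\right) \left(1 - 2033\right) = 1261480 + 2 \left(-2033\right) \left(-2032\right) = 1261480 + 8262112 = 9523592$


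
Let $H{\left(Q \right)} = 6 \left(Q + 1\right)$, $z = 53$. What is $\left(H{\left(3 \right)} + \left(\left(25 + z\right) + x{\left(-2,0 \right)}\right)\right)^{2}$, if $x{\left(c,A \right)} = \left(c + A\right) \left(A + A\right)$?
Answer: $10404$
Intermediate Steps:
$H{\left(Q \right)} = 6 + 6 Q$ ($H{\left(Q \right)} = 6 \left(1 + Q\right) = 6 + 6 Q$)
$x{\left(c,A \right)} = 2 A \left(A + c\right)$ ($x{\left(c,A \right)} = \left(A + c\right) 2 A = 2 A \left(A + c\right)$)
$\left(H{\left(3 \right)} + \left(\left(25 + z\right) + x{\left(-2,0 \right)}\right)\right)^{2} = \left(\left(6 + 6 \cdot 3\right) + \left(\left(25 + 53\right) + 2 \cdot 0 \left(0 - 2\right)\right)\right)^{2} = \left(\left(6 + 18\right) + \left(78 + 2 \cdot 0 \left(-2\right)\right)\right)^{2} = \left(24 + \left(78 + 0\right)\right)^{2} = \left(24 + 78\right)^{2} = 102^{2} = 10404$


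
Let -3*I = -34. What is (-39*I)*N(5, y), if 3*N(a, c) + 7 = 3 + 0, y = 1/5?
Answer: 1768/3 ≈ 589.33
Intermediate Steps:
I = 34/3 (I = -⅓*(-34) = 34/3 ≈ 11.333)
y = ⅕ ≈ 0.20000
N(a, c) = -4/3 (N(a, c) = -7/3 + (3 + 0)/3 = -7/3 + (⅓)*3 = -7/3 + 1 = -4/3)
(-39*I)*N(5, y) = -39*34/3*(-4/3) = -442*(-4/3) = 1768/3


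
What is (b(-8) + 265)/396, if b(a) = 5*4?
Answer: 95/132 ≈ 0.71970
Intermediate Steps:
b(a) = 20
(b(-8) + 265)/396 = (20 + 265)/396 = (1/396)*285 = 95/132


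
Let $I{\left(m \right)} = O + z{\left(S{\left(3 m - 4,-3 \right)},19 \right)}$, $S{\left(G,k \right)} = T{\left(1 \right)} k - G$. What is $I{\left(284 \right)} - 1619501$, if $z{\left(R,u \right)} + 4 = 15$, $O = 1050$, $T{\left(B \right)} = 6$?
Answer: $-1618440$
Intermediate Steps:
$S{\left(G,k \right)} = - G + 6 k$ ($S{\left(G,k \right)} = 6 k - G = - G + 6 k$)
$z{\left(R,u \right)} = 11$ ($z{\left(R,u \right)} = -4 + 15 = 11$)
$I{\left(m \right)} = 1061$ ($I{\left(m \right)} = 1050 + 11 = 1061$)
$I{\left(284 \right)} - 1619501 = 1061 - 1619501 = -1618440$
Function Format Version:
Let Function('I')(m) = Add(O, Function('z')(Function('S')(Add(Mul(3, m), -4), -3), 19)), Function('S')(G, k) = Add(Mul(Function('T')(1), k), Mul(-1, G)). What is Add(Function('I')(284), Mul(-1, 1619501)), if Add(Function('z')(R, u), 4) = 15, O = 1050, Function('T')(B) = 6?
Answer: -1618440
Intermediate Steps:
Function('S')(G, k) = Add(Mul(-1, G), Mul(6, k)) (Function('S')(G, k) = Add(Mul(6, k), Mul(-1, G)) = Add(Mul(-1, G), Mul(6, k)))
Function('z')(R, u) = 11 (Function('z')(R, u) = Add(-4, 15) = 11)
Function('I')(m) = 1061 (Function('I')(m) = Add(1050, 11) = 1061)
Add(Function('I')(284), Mul(-1, 1619501)) = Add(1061, Mul(-1, 1619501)) = Add(1061, -1619501) = -1618440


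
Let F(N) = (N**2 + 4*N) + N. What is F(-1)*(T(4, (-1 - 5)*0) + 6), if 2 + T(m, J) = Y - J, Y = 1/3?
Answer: -52/3 ≈ -17.333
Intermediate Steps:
Y = 1/3 ≈ 0.33333
T(m, J) = -5/3 - J (T(m, J) = -2 + (1/3 - J) = -5/3 - J)
F(N) = N**2 + 5*N
F(-1)*(T(4, (-1 - 5)*0) + 6) = (-(5 - 1))*((-5/3 - (-1 - 5)*0) + 6) = (-1*4)*((-5/3 - (-6)*0) + 6) = -4*((-5/3 - 1*0) + 6) = -4*((-5/3 + 0) + 6) = -4*(-5/3 + 6) = -4*13/3 = -52/3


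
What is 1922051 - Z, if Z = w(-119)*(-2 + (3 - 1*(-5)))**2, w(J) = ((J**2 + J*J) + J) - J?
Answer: 902459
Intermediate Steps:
w(J) = 2*J**2 (w(J) = ((J**2 + J**2) + J) - J = (2*J**2 + J) - J = (J + 2*J**2) - J = 2*J**2)
Z = 1019592 (Z = (2*(-119)**2)*(-2 + (3 - 1*(-5)))**2 = (2*14161)*(-2 + (3 + 5))**2 = 28322*(-2 + 8)**2 = 28322*6**2 = 28322*36 = 1019592)
1922051 - Z = 1922051 - 1*1019592 = 1922051 - 1019592 = 902459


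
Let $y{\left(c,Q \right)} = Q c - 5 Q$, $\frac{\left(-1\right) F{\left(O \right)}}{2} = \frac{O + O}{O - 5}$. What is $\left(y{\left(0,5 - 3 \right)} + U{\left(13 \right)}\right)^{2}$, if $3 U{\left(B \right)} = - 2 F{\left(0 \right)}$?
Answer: $100$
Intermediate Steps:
$F{\left(O \right)} = - \frac{4 O}{-5 + O}$ ($F{\left(O \right)} = - 2 \frac{O + O}{O - 5} = - 2 \frac{2 O}{-5 + O} = - \frac{4 O}{-5 + O}$)
$y{\left(c,Q \right)} = - 5 Q + Q c$
$U{\left(B \right)} = 0$ ($U{\left(B \right)} = \frac{\left(-2\right) \left(\left(-4\right) 0 \frac{1}{-5 + 0}\right)}{3} = \frac{\left(-2\right) \left(\left(-4\right) 0 \frac{1}{-5}\right)}{3} = \frac{\left(-2\right) \left(\left(-4\right) 0 \left(- \frac{1}{5}\right)\right)}{3} = \frac{\left(-2\right) 0}{3} = \frac{1}{3} \cdot 0 = 0$)
$\left(y{\left(0,5 - 3 \right)} + U{\left(13 \right)}\right)^{2} = \left(\left(5 - 3\right) \left(-5 + 0\right) + 0\right)^{2} = \left(2 \left(-5\right) + 0\right)^{2} = \left(-10 + 0\right)^{2} = \left(-10\right)^{2} = 100$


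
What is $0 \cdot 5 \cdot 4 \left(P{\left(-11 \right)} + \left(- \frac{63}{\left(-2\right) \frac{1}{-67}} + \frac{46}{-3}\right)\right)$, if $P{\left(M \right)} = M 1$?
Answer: $0$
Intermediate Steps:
$P{\left(M \right)} = M$
$0 \cdot 5 \cdot 4 \left(P{\left(-11 \right)} + \left(- \frac{63}{\left(-2\right) \frac{1}{-67}} + \frac{46}{-3}\right)\right) = 0 \cdot 5 \cdot 4 \left(-11 + \left(- \frac{63}{\left(-2\right) \frac{1}{-67}} + \frac{46}{-3}\right)\right) = 0 \cdot 4 \left(-11 + \left(- \frac{63}{\left(-2\right) \left(- \frac{1}{67}\right)} + 46 \left(- \frac{1}{3}\right)\right)\right) = 0 \left(-11 - \left(\frac{46}{3} + \frac{63}{\frac{2}{67}}\right)\right) = 0 \left(-11 - \frac{12755}{6}\right) = 0 \left(- \frac{12821}{6}\right) = 0$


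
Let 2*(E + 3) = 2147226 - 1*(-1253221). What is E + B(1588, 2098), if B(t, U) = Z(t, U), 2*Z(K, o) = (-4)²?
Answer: 3400457/2 ≈ 1.7002e+6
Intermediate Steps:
Z(K, o) = 8 (Z(K, o) = (½)*(-4)² = (½)*16 = 8)
B(t, U) = 8
E = 3400441/2 (E = -3 + (2147226 - 1*(-1253221))/2 = -3 + (2147226 + 1253221)/2 = -3 + (½)*3400447 = -3 + 3400447/2 = 3400441/2 ≈ 1.7002e+6)
E + B(1588, 2098) = 3400441/2 + 8 = 3400457/2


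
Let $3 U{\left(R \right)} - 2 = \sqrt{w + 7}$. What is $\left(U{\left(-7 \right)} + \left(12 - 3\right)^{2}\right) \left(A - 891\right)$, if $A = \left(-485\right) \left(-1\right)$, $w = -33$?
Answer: $- \frac{99470}{3} - \frac{406 i \sqrt{26}}{3} \approx -33157.0 - 690.07 i$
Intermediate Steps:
$A = 485$
$U{\left(R \right)} = \frac{2}{3} + \frac{i \sqrt{26}}{3}$ ($U{\left(R \right)} = \frac{2}{3} + \frac{\sqrt{-33 + 7}}{3} = \frac{2}{3} + \frac{\sqrt{-26}}{3} = \frac{2}{3} + \frac{i \sqrt{26}}{3}$)
$\left(U{\left(-7 \right)} + \left(12 - 3\right)^{2}\right) \left(A - 891\right) = \left(\left(\frac{2}{3} + \frac{i \sqrt{26}}{3}\right) + \left(12 - 3\right)^{2}\right) \left(485 - 891\right) = \left(\left(\frac{2}{3} + \frac{i \sqrt{26}}{3}\right) + 9^{2}\right) \left(-406\right) = \left(\left(\frac{2}{3} + \frac{i \sqrt{26}}{3}\right) + 81\right) \left(-406\right) = \left(\frac{245}{3} + \frac{i \sqrt{26}}{3}\right) \left(-406\right) = - \frac{99470}{3} - \frac{406 i \sqrt{26}}{3}$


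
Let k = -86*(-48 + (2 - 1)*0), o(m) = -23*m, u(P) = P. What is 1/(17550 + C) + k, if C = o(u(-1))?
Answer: 72541345/17573 ≈ 4128.0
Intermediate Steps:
C = 23 (C = -23*(-1) = 23)
k = 4128 (k = -86*(-48 + 1*0) = -86*(-48 + 0) = -86*(-48) = 4128)
1/(17550 + C) + k = 1/(17550 + 23) + 4128 = 1/17573 + 4128 = 72541345/17573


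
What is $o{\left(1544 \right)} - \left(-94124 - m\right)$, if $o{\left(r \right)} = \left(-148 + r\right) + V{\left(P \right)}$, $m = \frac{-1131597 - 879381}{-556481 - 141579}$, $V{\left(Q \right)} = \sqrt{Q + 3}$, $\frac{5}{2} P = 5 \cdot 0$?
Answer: $\frac{33340351089}{349030} + \sqrt{3} \approx 95525.0$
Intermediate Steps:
$P = 0$ ($P = \frac{2 \cdot 5 \cdot 0}{5} = \frac{2}{5} \cdot 0 = 0$)
$V{\left(Q \right)} = \sqrt{3 + Q}$
$m = \frac{1005489}{349030}$ ($m = - \frac{2010978}{-698060} = \left(-2010978\right) \left(- \frac{1}{698060}\right) = \frac{1005489}{349030} \approx 2.8808$)
$o{\left(r \right)} = -148 + r + \sqrt{3}$ ($o{\left(r \right)} = \left(-148 + r\right) + \sqrt{3 + 0} = \left(-148 + r\right) + \sqrt{3} = -148 + r + \sqrt{3}$)
$o{\left(1544 \right)} - \left(-94124 - m\right) = \left(-148 + 1544 + \sqrt{3}\right) - \left(-94124 - \frac{1005489}{349030}\right) = \left(1396 + \sqrt{3}\right) - \left(-94124 - \frac{1005489}{349030}\right) = \left(1396 + \sqrt{3}\right) - - \frac{32853105209}{349030} = \left(1396 + \sqrt{3}\right) + \frac{32853105209}{349030} = \frac{33340351089}{349030} + \sqrt{3}$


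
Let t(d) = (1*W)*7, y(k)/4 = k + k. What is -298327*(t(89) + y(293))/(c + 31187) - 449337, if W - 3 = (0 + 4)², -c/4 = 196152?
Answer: -337800975898/753421 ≈ -4.4836e+5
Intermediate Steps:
c = -784608 (c = -4*196152 = -784608)
y(k) = 8*k (y(k) = 4*(k + k) = 4*(2*k) = 8*k)
W = 19 (W = 3 + (0 + 4)² = 3 + 4² = 3 + 16 = 19)
t(d) = 133 (t(d) = (1*19)*7 = 19*7 = 133)
-298327*(t(89) + y(293))/(c + 31187) - 449337 = -298327*(133 + 8*293)/(-784608 + 31187) - 449337 = -298327/((-753421/(133 + 2344))) - 449337 = -298327/((-753421/2477)) - 449337 = -298327/((-753421*1/2477)) - 449337 = -298327/(-753421/2477) - 449337 = -298327*(-2477/753421) - 449337 = 738955979/753421 - 449337 = -337800975898/753421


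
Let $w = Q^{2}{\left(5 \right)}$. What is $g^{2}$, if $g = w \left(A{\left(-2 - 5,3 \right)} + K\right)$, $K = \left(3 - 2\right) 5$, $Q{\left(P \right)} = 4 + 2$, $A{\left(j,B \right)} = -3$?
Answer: $5184$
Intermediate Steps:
$Q{\left(P \right)} = 6$
$w = 36$ ($w = 6^{2} = 36$)
$K = 5$ ($K = 1 \cdot 5 = 5$)
$g = 72$ ($g = 36 \left(-3 + 5\right) = 36 \cdot 2 = 72$)
$g^{2} = 72^{2} = 5184$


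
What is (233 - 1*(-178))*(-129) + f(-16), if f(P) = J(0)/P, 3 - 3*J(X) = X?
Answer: -848305/16 ≈ -53019.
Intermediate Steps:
J(X) = 1 - X/3
f(P) = 1/P (f(P) = (1 - ⅓*0)/P = (1 + 0)/P = 1/P)
(233 - 1*(-178))*(-129) + f(-16) = (233 - 1*(-178))*(-129) + 1/(-16) = (233 + 178)*(-129) - 1/16 = 411*(-129) - 1/16 = -53019 - 1/16 = -848305/16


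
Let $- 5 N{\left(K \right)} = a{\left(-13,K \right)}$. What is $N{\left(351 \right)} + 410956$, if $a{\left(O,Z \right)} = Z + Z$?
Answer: $\frac{2054078}{5} \approx 4.1082 \cdot 10^{5}$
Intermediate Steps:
$a{\left(O,Z \right)} = 2 Z$
$N{\left(K \right)} = - \frac{2 K}{5}$
$N{\left(351 \right)} + 410956 = \left(- \frac{2}{5}\right) 351 + 410956 = - \frac{702}{5} + 410956 = \frac{2054078}{5}$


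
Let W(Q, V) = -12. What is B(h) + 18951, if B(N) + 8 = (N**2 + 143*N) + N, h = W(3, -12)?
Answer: 17359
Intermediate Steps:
h = -12
B(N) = -8 + N**2 + 144*N (B(N) = -8 + ((N**2 + 143*N) + N) = -8 + (N**2 + 144*N) = -8 + N**2 + 144*N)
B(h) + 18951 = (-8 + (-12)**2 + 144*(-12)) + 18951 = (-8 + 144 - 1728) + 18951 = -1592 + 18951 = 17359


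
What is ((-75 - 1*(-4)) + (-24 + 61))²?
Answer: 1156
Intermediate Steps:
((-75 - 1*(-4)) + (-24 + 61))² = ((-75 + 4) + 37)² = (-71 + 37)² = (-34)² = 1156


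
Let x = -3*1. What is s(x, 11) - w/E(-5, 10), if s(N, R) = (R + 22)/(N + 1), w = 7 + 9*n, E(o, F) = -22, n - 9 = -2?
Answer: -293/22 ≈ -13.318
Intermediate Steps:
n = 7 (n = 9 - 2 = 7)
w = 70 (w = 7 + 9*7 = 7 + 63 = 70)
x = -3
s(N, R) = (22 + R)/(1 + N)
s(x, 11) - w/E(-5, 10) = (22 + 11)/(1 - 3) - 70/(-22) = 33/(-2) - 70*(-1)/22 = -½*33 - 1*(-35/11) = -33/2 + 35/11 = -293/22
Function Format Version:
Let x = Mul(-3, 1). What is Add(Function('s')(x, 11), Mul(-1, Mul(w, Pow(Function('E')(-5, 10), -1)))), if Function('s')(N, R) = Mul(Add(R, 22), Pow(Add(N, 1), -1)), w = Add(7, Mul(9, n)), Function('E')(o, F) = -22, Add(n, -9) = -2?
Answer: Rational(-293, 22) ≈ -13.318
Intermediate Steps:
n = 7 (n = Add(9, -2) = 7)
w = 70 (w = Add(7, Mul(9, 7)) = Add(7, 63) = 70)
x = -3
Function('s')(N, R) = Mul(Pow(Add(1, N), -1), Add(22, R)) (Function('s')(N, R) = Mul(Add(22, R), Pow(Add(1, N), -1)) = Mul(Pow(Add(1, N), -1), Add(22, R)))
Add(Function('s')(x, 11), Mul(-1, Mul(w, Pow(Function('E')(-5, 10), -1)))) = Add(Mul(Pow(Add(1, -3), -1), Add(22, 11)), Mul(-1, Mul(70, Pow(-22, -1)))) = Add(Mul(Pow(-2, -1), 33), Mul(-1, Mul(70, Rational(-1, 22)))) = Add(Mul(Rational(-1, 2), 33), Mul(-1, Rational(-35, 11))) = Add(Rational(-33, 2), Rational(35, 11)) = Rational(-293, 22)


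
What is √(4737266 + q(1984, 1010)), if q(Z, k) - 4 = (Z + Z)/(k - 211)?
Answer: √3024281075702/799 ≈ 2176.5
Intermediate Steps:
q(Z, k) = 4 + 2*Z/(-211 + k) (q(Z, k) = 4 + (Z + Z)/(k - 211) = 4 + (2*Z)/(-211 + k) = 4 + 2*Z/(-211 + k))
√(4737266 + q(1984, 1010)) = √(4737266 + 2*(-422 + 1984 + 2*1010)/(-211 + 1010)) = √(4737266 + 2*(-422 + 1984 + 2020)/799) = √(4737266 + 2*(1/799)*3582) = √(4737266 + 7164/799) = √(3785082698/799) = √3024281075702/799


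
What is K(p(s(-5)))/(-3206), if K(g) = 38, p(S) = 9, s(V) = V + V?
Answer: -19/1603 ≈ -0.011853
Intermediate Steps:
s(V) = 2*V
K(p(s(-5)))/(-3206) = 38/(-3206) = 38*(-1/3206) = -19/1603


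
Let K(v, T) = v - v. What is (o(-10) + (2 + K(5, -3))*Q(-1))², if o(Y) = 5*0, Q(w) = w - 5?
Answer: 144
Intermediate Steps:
Q(w) = -5 + w
K(v, T) = 0
o(Y) = 0
(o(-10) + (2 + K(5, -3))*Q(-1))² = (0 + (2 + 0)*(-5 - 1))² = (0 + 2*(-6))² = (0 - 12)² = (-12)² = 144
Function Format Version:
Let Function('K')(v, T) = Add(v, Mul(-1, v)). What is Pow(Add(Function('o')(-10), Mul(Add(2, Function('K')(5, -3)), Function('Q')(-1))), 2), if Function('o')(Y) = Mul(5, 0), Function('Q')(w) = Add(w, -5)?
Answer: 144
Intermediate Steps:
Function('Q')(w) = Add(-5, w)
Function('K')(v, T) = 0
Function('o')(Y) = 0
Pow(Add(Function('o')(-10), Mul(Add(2, Function('K')(5, -3)), Function('Q')(-1))), 2) = Pow(Add(0, Mul(Add(2, 0), Add(-5, -1))), 2) = Pow(Add(0, Mul(2, -6)), 2) = Pow(Add(0, -12), 2) = Pow(-12, 2) = 144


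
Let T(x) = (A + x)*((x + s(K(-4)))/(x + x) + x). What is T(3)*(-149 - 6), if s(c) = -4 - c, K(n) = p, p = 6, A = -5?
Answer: 1705/3 ≈ 568.33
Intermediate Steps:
K(n) = 6
T(x) = (-5 + x)*(x + (-10 + x)/(2*x)) (T(x) = (-5 + x)*((x + (-4 - 1*6))/(x + x) + x) = (-5 + x)*((x + (-4 - 6))/((2*x)) + x) = (-5 + x)*((x - 10)*(1/(2*x)) + x) = (-5 + x)*((-10 + x)*(1/(2*x)) + x) = (-5 + x)*((-10 + x)/(2*x) + x) = (-5 + x)*(x + (-10 + x)/(2*x)))
T(3)*(-149 - 6) = (-15/2 + 3² + 25/3 - 9/2*3)*(-149 - 6) = (-15/2 + 9 + 25*(⅓) - 27/2)*(-155) = (-15/2 + 9 + 25/3 - 27/2)*(-155) = -11/3*(-155) = 1705/3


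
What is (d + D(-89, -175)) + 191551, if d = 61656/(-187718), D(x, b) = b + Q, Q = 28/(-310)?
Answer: 2784159705154/14548145 ≈ 1.9138e+5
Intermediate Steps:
Q = -14/155 (Q = 28*(-1/310) = -14/155 ≈ -0.090323)
D(x, b) = -14/155 + b (D(x, b) = b - 14/155 = -14/155 + b)
d = -30828/93859 (d = 61656*(-1/187718) = -30828/93859 ≈ -0.32845)
(d + D(-89, -175)) + 191551 = (-30828/93859 + (-14/155 - 175)) + 191551 = (-30828/93859 - 27139/155) + 191551 = -2552017741/14548145 + 191551 = 2784159705154/14548145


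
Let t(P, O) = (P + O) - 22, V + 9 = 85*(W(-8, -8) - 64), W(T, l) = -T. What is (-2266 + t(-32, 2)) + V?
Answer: -7087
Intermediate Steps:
V = -4769 (V = -9 + 85*(-1*(-8) - 64) = -9 + 85*(8 - 64) = -9 + 85*(-56) = -9 - 4760 = -4769)
t(P, O) = -22 + O + P (t(P, O) = (O + P) - 22 = -22 + O + P)
(-2266 + t(-32, 2)) + V = (-2266 + (-22 + 2 - 32)) - 4769 = (-2266 - 52) - 4769 = -2318 - 4769 = -7087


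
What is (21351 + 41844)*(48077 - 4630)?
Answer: 2745633165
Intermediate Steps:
(21351 + 41844)*(48077 - 4630) = 63195*43447 = 2745633165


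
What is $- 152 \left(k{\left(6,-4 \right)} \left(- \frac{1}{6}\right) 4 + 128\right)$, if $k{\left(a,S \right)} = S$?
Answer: $- \frac{59584}{3} \approx -19861.0$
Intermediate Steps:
$- 152 \left(k{\left(6,-4 \right)} \left(- \frac{1}{6}\right) 4 + 128\right) = - 152 \left(- 4 \left(- \frac{1}{6}\right) 4 + 128\right) = - 152 \left(- 4 \left(\left(-1\right) \frac{1}{6}\right) 4 + 128\right) = - 152 \left(\left(-4\right) \left(- \frac{1}{6}\right) 4 + 128\right) = - 152 \left(\frac{2}{3} \cdot 4 + 128\right) = - 152 \left(\frac{8}{3} + 128\right) = \left(-152\right) \frac{392}{3} = - \frac{59584}{3}$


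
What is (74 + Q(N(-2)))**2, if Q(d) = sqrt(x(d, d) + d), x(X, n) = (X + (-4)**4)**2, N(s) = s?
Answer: (74 + sqrt(64514))**2 ≈ 1.0758e+5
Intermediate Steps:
x(X, n) = (256 + X)**2 (x(X, n) = (X + 256)**2 = (256 + X)**2)
Q(d) = sqrt(d + (256 + d)**2) (Q(d) = sqrt((256 + d)**2 + d) = sqrt(d + (256 + d)**2))
(74 + Q(N(-2)))**2 = (74 + sqrt(-2 + (256 - 2)**2))**2 = (74 + sqrt(-2 + 254**2))**2 = (74 + sqrt(-2 + 64516))**2 = (74 + sqrt(64514))**2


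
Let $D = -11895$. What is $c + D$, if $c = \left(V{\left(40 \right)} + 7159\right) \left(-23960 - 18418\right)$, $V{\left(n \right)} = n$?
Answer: $-305091117$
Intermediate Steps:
$c = -305079222$ ($c = \left(40 + 7159\right) \left(-23960 - 18418\right) = 7199 \left(-42378\right) = -305079222$)
$c + D = -305079222 - 11895 = -305091117$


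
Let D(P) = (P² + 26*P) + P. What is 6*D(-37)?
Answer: 2220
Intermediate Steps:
D(P) = P² + 27*P
6*D(-37) = 6*(-37*(27 - 37)) = 6*(-37*(-10)) = 6*370 = 2220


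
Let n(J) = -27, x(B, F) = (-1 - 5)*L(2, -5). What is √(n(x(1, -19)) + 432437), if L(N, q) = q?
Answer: √432410 ≈ 657.58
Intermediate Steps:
x(B, F) = 30 (x(B, F) = (-1 - 5)*(-5) = -6*(-5) = 30)
√(n(x(1, -19)) + 432437) = √(-27 + 432437) = √432410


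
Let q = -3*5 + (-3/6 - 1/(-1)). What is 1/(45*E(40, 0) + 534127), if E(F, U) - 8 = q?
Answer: 2/1067669 ≈ 1.8732e-6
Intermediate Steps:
q = -29/2 (q = -15 + (-3*⅙ - 1*(-1)) = -15 + (-½ + 1) = -15 + ½ = -29/2 ≈ -14.500)
E(F, U) = -13/2 (E(F, U) = 8 - 29/2 = -13/2)
1/(45*E(40, 0) + 534127) = 1/(45*(-13/2) + 534127) = 1/(-585/2 + 534127) = 1/(1067669/2) = 2/1067669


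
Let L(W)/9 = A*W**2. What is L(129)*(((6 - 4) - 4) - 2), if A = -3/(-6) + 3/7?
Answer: -3893994/7 ≈ -5.5629e+5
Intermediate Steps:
A = 13/14 (A = -3*(-1/6) + 3*(1/7) = 1/2 + 3/7 = 13/14 ≈ 0.92857)
L(W) = 117*W**2/14 (L(W) = 9*(13*W**2/14) = 117*W**2/14)
L(129)*(((6 - 4) - 4) - 2) = ((117/14)*129**2)*(((6 - 4) - 4) - 2) = ((117/14)*16641)*((2 - 4) - 2) = 1946997*(-2 - 2)/14 = (1946997/14)*(-4) = -3893994/7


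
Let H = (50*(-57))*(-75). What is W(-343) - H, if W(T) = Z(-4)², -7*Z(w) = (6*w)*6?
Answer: -10453014/49 ≈ -2.1333e+5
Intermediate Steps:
H = 213750 (H = -2850*(-75) = 213750)
Z(w) = -36*w/7 (Z(w) = -6*w*6/7 = -36*w/7)
W(T) = 20736/49 (W(T) = (-36/7*(-4))² = (144/7)² = 20736/49)
W(-343) - H = 20736/49 - 1*213750 = 20736/49 - 213750 = -10453014/49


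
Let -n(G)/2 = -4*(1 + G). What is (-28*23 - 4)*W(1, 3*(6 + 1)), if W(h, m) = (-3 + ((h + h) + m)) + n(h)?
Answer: -23328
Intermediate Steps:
n(G) = 8 + 8*G (n(G) = -(-8)*(1 + G) = -2*(-4 - 4*G) = 8 + 8*G)
W(h, m) = 5 + m + 10*h (W(h, m) = (-3 + ((h + h) + m)) + (8 + 8*h) = (-3 + (2*h + m)) + (8 + 8*h) = (-3 + (m + 2*h)) + (8 + 8*h) = (-3 + m + 2*h) + (8 + 8*h) = 5 + m + 10*h)
(-28*23 - 4)*W(1, 3*(6 + 1)) = (-28*23 - 4)*(5 + 3*(6 + 1) + 10*1) = (-644 - 4)*(5 + 3*7 + 10) = -648*(5 + 21 + 10) = -648*36 = -23328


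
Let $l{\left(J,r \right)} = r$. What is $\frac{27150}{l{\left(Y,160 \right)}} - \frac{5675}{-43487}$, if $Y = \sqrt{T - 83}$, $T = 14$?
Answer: $\frac{118158005}{695792} \approx 169.82$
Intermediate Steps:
$Y = i \sqrt{69}$ ($Y = \sqrt{14 - 83} = \sqrt{-69} = i \sqrt{69} \approx 8.3066 i$)
$\frac{27150}{l{\left(Y,160 \right)}} - \frac{5675}{-43487} = \frac{27150}{160} - \frac{5675}{-43487} = 27150 \cdot \frac{1}{160} - - \frac{5675}{43487} = \frac{2715}{16} + \frac{5675}{43487} = \frac{118158005}{695792}$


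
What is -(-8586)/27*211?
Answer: 67098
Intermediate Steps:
-(-8586)/27*211 = -106*(-3)*211 = 318*211 = 67098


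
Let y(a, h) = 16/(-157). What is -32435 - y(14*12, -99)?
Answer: -5092279/157 ≈ -32435.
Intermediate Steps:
y(a, h) = -16/157 (y(a, h) = 16*(-1/157) = -16/157)
-32435 - y(14*12, -99) = -32435 - 1*(-16/157) = -32435 + 16/157 = -5092279/157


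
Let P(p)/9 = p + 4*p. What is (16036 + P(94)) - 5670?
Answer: 14596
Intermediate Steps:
P(p) = 45*p (P(p) = 9*(p + 4*p) = 9*(5*p) = 45*p)
(16036 + P(94)) - 5670 = (16036 + 45*94) - 5670 = (16036 + 4230) - 5670 = 20266 - 5670 = 14596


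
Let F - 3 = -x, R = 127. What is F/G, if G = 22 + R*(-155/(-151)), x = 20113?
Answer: -3036610/23007 ≈ -131.99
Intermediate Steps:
G = 23007/151 (G = 22 + 127*(-155/(-151)) = 22 + 127*(-155*(-1/151)) = 22 + 127*(155/151) = 22 + 19685/151 = 23007/151 ≈ 152.36)
F = -20110 (F = 3 - 1*20113 = 3 - 20113 = -20110)
F/G = -20110/23007/151 = -20110*151/23007 = -3036610/23007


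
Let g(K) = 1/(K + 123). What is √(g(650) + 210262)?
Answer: √125637643371/773 ≈ 458.54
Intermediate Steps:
g(K) = 1/(123 + K)
√(g(650) + 210262) = √(1/(123 + 650) + 210262) = √(1/773 + 210262) = √(162532527/773) = √125637643371/773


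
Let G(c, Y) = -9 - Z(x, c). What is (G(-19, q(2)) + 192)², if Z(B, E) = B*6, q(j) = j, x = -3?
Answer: 40401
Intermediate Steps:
Z(B, E) = 6*B
G(c, Y) = 9 (G(c, Y) = -9 - 6*(-3) = -9 - 1*(-18) = -9 + 18 = 9)
(G(-19, q(2)) + 192)² = (9 + 192)² = 201² = 40401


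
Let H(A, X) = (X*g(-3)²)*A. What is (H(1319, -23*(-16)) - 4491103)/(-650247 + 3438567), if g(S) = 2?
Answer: -169969/185888 ≈ -0.91436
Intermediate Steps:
H(A, X) = 4*A*X (H(A, X) = (X*2²)*A = (X*4)*A = (4*X)*A = 4*A*X)
(H(1319, -23*(-16)) - 4491103)/(-650247 + 3438567) = (4*1319*(-23*(-16)) - 4491103)/(-650247 + 3438567) = (4*1319*368 - 4491103)/2788320 = (1941568 - 4491103)*(1/2788320) = -2549535*1/2788320 = -169969/185888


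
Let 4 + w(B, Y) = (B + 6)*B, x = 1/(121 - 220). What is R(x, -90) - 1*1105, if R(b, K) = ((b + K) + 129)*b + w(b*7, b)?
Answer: -10877278/9801 ≈ -1109.8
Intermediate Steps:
x = -1/99 (x = 1/(-99) = -1/99 ≈ -0.010101)
w(B, Y) = -4 + B*(6 + B) (w(B, Y) = -4 + (B + 6)*B = -4 + (6 + B)*B = -4 + B*(6 + B))
R(b, K) = -4 + 42*b + 49*b² + b*(129 + K + b) (R(b, K) = ((b + K) + 129)*b + (-4 + (b*7)² + 6*(b*7)) = ((K + b) + 129)*b + (-4 + (7*b)² + 6*(7*b)) = (129 + K + b)*b + (-4 + 49*b² + 42*b) = b*(129 + K + b) + (-4 + 42*b + 49*b²) = -4 + 42*b + 49*b² + b*(129 + K + b))
R(x, -90) - 1*1105 = (-4 + 50*(-1/99)² + 171*(-1/99) - 90*(-1/99)) - 1*1105 = (-4 + 50*(1/9801) - 19/11 + 10/11) - 1105 = (-4 + 50/9801 - 19/11 + 10/11) - 1105 = -47173/9801 - 1105 = -10877278/9801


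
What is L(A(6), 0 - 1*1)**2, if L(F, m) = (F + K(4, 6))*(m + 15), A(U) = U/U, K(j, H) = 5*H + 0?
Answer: 188356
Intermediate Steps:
K(j, H) = 5*H
A(U) = 1
L(F, m) = (15 + m)*(30 + F) (L(F, m) = (F + 5*6)*(m + 15) = (F + 30)*(15 + m) = (30 + F)*(15 + m) = (15 + m)*(30 + F))
L(A(6), 0 - 1*1)**2 = (450 + 15*1 + 30*(0 - 1*1) + 1*(0 - 1*1))**2 = (450 + 15 + 30*(0 - 1) + 1*(0 - 1))**2 = (450 + 15 + 30*(-1) + 1*(-1))**2 = (450 + 15 - 30 - 1)**2 = 434**2 = 188356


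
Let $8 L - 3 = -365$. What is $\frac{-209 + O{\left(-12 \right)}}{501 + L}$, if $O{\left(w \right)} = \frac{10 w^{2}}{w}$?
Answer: $- \frac{1316}{1823} \approx -0.72189$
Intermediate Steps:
$L = - \frac{181}{4}$ ($L = \frac{3}{8} + \frac{1}{8} \left(-365\right) = \frac{3}{8} - \frac{365}{8} = - \frac{181}{4} \approx -45.25$)
$O{\left(w \right)} = 10 w$
$\frac{-209 + O{\left(-12 \right)}}{501 + L} = \frac{-209 + 10 \left(-12\right)}{501 - \frac{181}{4}} = \frac{-209 - 120}{\frac{1823}{4}} = \frac{4}{1823} \left(-329\right) = - \frac{1316}{1823}$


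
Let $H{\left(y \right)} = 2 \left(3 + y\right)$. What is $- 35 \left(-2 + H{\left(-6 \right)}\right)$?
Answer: $280$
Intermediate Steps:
$H{\left(y \right)} = 6 + 2 y$
$- 35 \left(-2 + H{\left(-6 \right)}\right) = - 35 \left(-2 + \left(6 + 2 \left(-6\right)\right)\right) = - 35 \left(-2 + \left(6 - 12\right)\right) = - 35 \left(-2 - 6\right) = \left(-35\right) \left(-8\right) = 280$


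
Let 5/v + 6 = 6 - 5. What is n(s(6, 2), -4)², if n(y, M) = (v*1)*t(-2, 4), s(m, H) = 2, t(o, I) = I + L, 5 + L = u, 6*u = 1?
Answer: 25/36 ≈ 0.69444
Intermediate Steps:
u = ⅙ (u = (⅙)*1 = ⅙ ≈ 0.16667)
L = -29/6 (L = -5 + ⅙ = -29/6 ≈ -4.8333)
t(o, I) = -29/6 + I (t(o, I) = I - 29/6 = -29/6 + I)
v = -1 (v = 5/(-6 + (6 - 5)) = 5/(-6 + 1) = 5/(-5) = 5*(-⅕) = -1)
n(y, M) = ⅚ (n(y, M) = (-1*1)*(-29/6 + 4) = -1*(-⅚) = ⅚)
n(s(6, 2), -4)² = (⅚)² = 25/36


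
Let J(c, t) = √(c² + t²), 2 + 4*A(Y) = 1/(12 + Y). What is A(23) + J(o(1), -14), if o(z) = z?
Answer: -69/140 + √197 ≈ 13.543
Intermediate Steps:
A(Y) = -½ + 1/(4*(12 + Y))
A(23) + J(o(1), -14) = (-23 - 2*23)/(4*(12 + 23)) + √(1² + (-14)²) = (¼)*(-23 - 46)/35 + √(1 + 196) = (¼)*(1/35)*(-69) + √197 = -69/140 + √197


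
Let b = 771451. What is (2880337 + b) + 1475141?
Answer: 5126929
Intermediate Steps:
(2880337 + b) + 1475141 = (2880337 + 771451) + 1475141 = 3651788 + 1475141 = 5126929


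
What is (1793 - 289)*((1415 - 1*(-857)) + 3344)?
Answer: 8446464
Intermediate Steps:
(1793 - 289)*((1415 - 1*(-857)) + 3344) = 1504*((1415 + 857) + 3344) = 1504*(2272 + 3344) = 1504*5616 = 8446464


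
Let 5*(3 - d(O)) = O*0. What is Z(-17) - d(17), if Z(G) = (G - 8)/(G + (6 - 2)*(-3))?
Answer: -62/29 ≈ -2.1379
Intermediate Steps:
Z(G) = (-8 + G)/(-12 + G) (Z(G) = (-8 + G)/(G + 4*(-3)) = (-8 + G)/(G - 12) = (-8 + G)/(-12 + G))
d(O) = 3 (d(O) = 3 - O*0/5 = 3 - ⅕*0 = 3 + 0 = 3)
Z(-17) - d(17) = (-8 - 17)/(-12 - 17) - 1*3 = -25/(-29) - 3 = -1/29*(-25) - 3 = 25/29 - 3 = -62/29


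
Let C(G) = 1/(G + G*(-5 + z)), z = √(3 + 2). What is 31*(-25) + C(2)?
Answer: -8527/11 - √5/22 ≈ -775.28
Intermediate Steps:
z = √5 ≈ 2.2361
C(G) = 1/(G + G*(-5 + √5))
31*(-25) + C(2) = 31*(-25) + 1/(2*(-4 + √5)) = -775 + 1/(2*(-4 + √5))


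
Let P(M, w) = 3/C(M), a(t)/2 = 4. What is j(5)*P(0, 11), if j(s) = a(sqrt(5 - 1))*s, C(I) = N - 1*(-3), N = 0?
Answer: 40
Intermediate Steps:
a(t) = 8 (a(t) = 2*4 = 8)
C(I) = 3 (C(I) = 0 - 1*(-3) = 0 + 3 = 3)
P(M, w) = 1 (P(M, w) = 3/3 = 3*(1/3) = 1)
j(s) = 8*s
j(5)*P(0, 11) = (8*5)*1 = 40*1 = 40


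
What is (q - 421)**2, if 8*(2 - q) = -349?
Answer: 9018009/64 ≈ 1.4091e+5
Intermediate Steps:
q = 365/8 (q = 2 - 1/8*(-349) = 2 + 349/8 = 365/8 ≈ 45.625)
(q - 421)**2 = (365/8 - 421)**2 = (-3003/8)**2 = 9018009/64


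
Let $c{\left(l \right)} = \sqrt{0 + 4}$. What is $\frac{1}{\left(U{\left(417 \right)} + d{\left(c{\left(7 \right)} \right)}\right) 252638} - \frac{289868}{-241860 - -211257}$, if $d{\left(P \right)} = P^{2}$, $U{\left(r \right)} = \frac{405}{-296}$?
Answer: $\frac{28523740689112}{3011411738103} \approx 9.4719$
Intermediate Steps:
$U{\left(r \right)} = - \frac{405}{296}$ ($U{\left(r \right)} = 405 \left(- \frac{1}{296}\right) = - \frac{405}{296}$)
$c{\left(l \right)} = 2$ ($c{\left(l \right)} = \sqrt{4} = 2$)
$\frac{1}{\left(U{\left(417 \right)} + d{\left(c{\left(7 \right)} \right)}\right) 252638} - \frac{289868}{-241860 - -211257} = \frac{1}{\left(- \frac{405}{296} + 2^{2}\right) 252638} - \frac{289868}{-241860 - -211257} = \frac{1}{- \frac{405}{296} + 4} \cdot \frac{1}{252638} - \frac{289868}{-241860 + 211257} = \frac{1}{\frac{779}{296}} \cdot \frac{1}{252638} - \frac{289868}{-30603} = \frac{296}{779} \cdot \frac{1}{252638} - - \frac{289868}{30603} = \frac{148}{98402501} + \frac{289868}{30603} = \frac{28523740689112}{3011411738103}$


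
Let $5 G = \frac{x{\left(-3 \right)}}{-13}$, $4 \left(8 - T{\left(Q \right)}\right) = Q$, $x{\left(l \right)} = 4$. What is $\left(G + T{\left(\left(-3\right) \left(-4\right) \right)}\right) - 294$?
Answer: $- \frac{18789}{65} \approx -289.06$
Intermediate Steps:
$T{\left(Q \right)} = 8 - \frac{Q}{4}$
$G = - \frac{4}{65}$ ($G = \frac{4 \frac{1}{-13}}{5} = \frac{4 \left(- \frac{1}{13}\right)}{5} = \frac{1}{5} \left(- \frac{4}{13}\right) = - \frac{4}{65} \approx -0.061538$)
$\left(G + T{\left(\left(-3\right) \left(-4\right) \right)}\right) - 294 = \left(- \frac{4}{65} + \left(8 - \frac{\left(-3\right) \left(-4\right)}{4}\right)\right) - 294 = \left(- \frac{4}{65} + \left(8 - 3\right)\right) - 294 = \left(- \frac{4}{65} + 5\right) - 294 = \frac{321}{65} - 294 = - \frac{18789}{65}$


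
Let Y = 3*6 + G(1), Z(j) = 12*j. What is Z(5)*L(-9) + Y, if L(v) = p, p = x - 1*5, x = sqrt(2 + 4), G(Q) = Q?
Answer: -281 + 60*sqrt(6) ≈ -134.03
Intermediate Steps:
Y = 19 (Y = 3*6 + 1 = 18 + 1 = 19)
x = sqrt(6) ≈ 2.4495
p = -5 + sqrt(6) (p = sqrt(6) - 1*5 = sqrt(6) - 5 = -5 + sqrt(6) ≈ -2.5505)
L(v) = -5 + sqrt(6)
Z(5)*L(-9) + Y = (12*5)*(-5 + sqrt(6)) + 19 = 60*(-5 + sqrt(6)) + 19 = (-300 + 60*sqrt(6)) + 19 = -281 + 60*sqrt(6)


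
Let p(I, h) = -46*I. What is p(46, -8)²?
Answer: 4477456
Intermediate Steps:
p(46, -8)² = (-46*46)² = (-2116)² = 4477456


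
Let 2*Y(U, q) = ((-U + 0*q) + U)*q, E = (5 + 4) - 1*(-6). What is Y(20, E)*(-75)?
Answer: 0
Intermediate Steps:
E = 15 (E = 9 + 6 = 15)
Y(U, q) = 0 (Y(U, q) = (((-U + 0*q) + U)*q)/2 = (((-U + 0) + U)*q)/2 = ((-U + U)*q)/2 = (0*q)/2 = (1/2)*0 = 0)
Y(20, E)*(-75) = 0*(-75) = 0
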